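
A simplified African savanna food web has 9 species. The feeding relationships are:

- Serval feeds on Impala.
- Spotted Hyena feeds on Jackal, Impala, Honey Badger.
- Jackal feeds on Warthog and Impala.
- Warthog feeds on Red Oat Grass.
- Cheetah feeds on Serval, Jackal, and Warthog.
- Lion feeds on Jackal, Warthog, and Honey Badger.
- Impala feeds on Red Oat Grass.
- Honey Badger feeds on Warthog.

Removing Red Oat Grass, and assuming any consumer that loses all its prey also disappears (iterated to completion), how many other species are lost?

8

Remove Red Oat Grass.
Round 1: Impala (all prey gone), Warthog (all prey gone) → extinct.
Round 2: Jackal (all prey gone), Serval (all prey gone), Honey Badger (all prey gone) → extinct.
Round 3: Lion (all prey gone), Spotted Hyena (all prey gone), Cheetah (all prey gone) → extinct.
No further losses. Total secondary extinctions: 8.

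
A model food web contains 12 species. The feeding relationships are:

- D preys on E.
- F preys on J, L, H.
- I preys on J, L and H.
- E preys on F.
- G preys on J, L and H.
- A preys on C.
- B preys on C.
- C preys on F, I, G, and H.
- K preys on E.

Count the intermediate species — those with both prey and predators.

5

Intermediate species (has both prey and predators): I, F, G, E, C.
Count: 5.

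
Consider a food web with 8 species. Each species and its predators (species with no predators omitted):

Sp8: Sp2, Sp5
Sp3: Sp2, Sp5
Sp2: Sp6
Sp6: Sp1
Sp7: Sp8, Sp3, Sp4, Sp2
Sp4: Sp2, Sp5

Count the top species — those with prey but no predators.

2

Top species (has prey, but nothing eats it): Sp5, Sp1.
Count: 2.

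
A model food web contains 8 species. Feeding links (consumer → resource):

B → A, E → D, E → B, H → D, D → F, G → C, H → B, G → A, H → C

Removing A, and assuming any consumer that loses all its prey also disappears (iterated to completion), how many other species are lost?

1

Remove A.
Round 1: B (all prey gone) → extinct.
No further losses. Total secondary extinctions: 1.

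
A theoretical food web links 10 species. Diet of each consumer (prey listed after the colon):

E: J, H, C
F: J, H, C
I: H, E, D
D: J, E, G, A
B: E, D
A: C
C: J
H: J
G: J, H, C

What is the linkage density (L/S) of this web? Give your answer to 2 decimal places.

L/S = 2.10

There are L = 21 links among S = 10 species.
L/S = 21/10 = 2.1000 ≈ 2.10.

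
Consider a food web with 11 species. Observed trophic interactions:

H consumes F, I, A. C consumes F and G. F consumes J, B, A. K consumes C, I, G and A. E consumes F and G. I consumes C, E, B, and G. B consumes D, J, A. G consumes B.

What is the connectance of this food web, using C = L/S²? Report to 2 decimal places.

The web has S = 11 species and L = 22 feeding links.
C = L / S² = 22 / 121 = 0.1818 ≈ 0.18.

C = 0.18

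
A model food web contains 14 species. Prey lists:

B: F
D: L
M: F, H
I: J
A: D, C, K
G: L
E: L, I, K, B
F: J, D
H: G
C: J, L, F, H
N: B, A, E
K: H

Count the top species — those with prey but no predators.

2

Top species (has prey, but nothing eats it): M, N.
Count: 2.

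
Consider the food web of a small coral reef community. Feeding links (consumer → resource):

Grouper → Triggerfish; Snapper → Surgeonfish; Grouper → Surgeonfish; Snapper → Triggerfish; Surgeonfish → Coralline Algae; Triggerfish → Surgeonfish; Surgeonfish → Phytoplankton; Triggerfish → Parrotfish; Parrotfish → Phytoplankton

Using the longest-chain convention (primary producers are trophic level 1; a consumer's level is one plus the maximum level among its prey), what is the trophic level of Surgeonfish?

Coralline Algae is a producer → level 1.
Surgeonfish eats Coralline Algae (level 1); other prey at levels: Phytoplankton 1 → level 2.

Trophic level 2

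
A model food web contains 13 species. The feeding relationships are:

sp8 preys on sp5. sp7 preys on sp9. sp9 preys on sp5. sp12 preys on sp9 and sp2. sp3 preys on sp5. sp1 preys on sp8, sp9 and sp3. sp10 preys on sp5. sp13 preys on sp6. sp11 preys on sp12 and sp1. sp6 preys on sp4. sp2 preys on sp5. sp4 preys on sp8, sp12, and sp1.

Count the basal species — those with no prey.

Basal species (no prey listed): sp5.
Count: 1.

1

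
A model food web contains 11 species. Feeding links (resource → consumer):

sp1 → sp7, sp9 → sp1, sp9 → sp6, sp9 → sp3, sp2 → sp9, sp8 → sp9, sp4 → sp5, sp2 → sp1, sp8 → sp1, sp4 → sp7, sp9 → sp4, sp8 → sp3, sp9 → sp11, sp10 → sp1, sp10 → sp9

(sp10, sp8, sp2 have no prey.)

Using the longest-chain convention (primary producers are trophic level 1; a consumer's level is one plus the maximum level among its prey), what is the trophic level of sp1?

sp10 is a producer → level 1.
sp9 eats sp10 (level 1); other prey at levels: sp8 1, sp2 1 → level 2.
sp1 eats sp9 (level 2); other prey at levels: sp10 1, sp8 1, sp2 1 → level 3.

Trophic level 3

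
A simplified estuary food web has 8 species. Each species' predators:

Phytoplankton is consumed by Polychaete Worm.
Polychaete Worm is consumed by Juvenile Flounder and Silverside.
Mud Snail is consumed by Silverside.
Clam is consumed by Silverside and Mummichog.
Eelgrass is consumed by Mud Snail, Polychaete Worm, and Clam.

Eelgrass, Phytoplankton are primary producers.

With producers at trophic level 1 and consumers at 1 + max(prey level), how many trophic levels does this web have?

3

Producers (level 1): Eelgrass, Phytoplankton.
Eelgrass → Clam → Silverside gives Silverside level 3.
No species has a prey at level 3, so no species reaches level 4.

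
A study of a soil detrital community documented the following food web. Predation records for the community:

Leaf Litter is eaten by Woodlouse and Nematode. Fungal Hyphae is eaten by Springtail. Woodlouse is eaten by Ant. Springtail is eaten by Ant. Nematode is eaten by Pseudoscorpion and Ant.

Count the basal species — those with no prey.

2

Basal species (no prey listed): Fungal Hyphae, Leaf Litter.
Count: 2.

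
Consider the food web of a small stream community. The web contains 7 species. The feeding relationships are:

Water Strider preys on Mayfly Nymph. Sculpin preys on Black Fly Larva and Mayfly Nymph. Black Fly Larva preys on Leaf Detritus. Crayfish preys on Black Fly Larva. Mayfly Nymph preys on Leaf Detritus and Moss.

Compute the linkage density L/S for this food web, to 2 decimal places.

There are L = 7 links among S = 7 species.
L/S = 7/7 = 1.0000 ≈ 1.00.

L/S = 1.00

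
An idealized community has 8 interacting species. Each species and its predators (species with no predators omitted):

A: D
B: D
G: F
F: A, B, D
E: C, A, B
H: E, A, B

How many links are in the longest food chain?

3 links

One longest chain: G → F → A → D.
It has 4 species and 3 links.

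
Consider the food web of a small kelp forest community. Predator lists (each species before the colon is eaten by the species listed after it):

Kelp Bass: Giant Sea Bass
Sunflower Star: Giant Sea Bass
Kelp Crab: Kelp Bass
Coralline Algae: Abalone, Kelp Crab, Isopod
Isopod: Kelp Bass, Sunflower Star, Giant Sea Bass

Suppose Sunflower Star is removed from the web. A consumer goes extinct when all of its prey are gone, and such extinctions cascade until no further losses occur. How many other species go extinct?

0

Remove Sunflower Star.
Every predator of it retains at least one other prey: Giant Sea Bass still has Isopod, Kelp Bass.
No consumer loses all prey, so no secondary extinctions occur.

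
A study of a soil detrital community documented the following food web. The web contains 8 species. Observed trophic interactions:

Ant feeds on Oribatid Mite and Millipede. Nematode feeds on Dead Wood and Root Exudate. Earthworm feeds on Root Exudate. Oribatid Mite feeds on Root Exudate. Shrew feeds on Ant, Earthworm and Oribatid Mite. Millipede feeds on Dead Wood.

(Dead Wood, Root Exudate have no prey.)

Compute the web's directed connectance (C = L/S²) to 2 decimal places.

C = 0.16

The web has S = 8 species and L = 10 feeding links.
C = L / S² = 10 / 64 = 0.1562 ≈ 0.16.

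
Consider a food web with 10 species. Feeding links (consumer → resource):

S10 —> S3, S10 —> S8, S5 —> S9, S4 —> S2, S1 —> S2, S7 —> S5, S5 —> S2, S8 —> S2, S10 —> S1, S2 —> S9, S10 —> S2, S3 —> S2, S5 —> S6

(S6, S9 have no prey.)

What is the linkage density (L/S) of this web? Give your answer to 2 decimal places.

There are L = 13 links among S = 10 species.
L/S = 13/10 = 1.3000 ≈ 1.30.

L/S = 1.30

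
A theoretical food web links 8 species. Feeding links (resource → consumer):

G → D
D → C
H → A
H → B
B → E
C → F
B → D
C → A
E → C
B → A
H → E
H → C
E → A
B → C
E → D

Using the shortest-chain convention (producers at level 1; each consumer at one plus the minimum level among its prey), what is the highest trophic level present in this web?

3

Producers (level 1): H, G.
Following each consumer down to its lowest-level prey: H → C → F (levels 1 through 3).
All prey of F (C 2) are at level 2 or above, so F is at level 1 + 2 = 3.
Every consumer has at least one prey at level 2 or below, so none exceeds level 3.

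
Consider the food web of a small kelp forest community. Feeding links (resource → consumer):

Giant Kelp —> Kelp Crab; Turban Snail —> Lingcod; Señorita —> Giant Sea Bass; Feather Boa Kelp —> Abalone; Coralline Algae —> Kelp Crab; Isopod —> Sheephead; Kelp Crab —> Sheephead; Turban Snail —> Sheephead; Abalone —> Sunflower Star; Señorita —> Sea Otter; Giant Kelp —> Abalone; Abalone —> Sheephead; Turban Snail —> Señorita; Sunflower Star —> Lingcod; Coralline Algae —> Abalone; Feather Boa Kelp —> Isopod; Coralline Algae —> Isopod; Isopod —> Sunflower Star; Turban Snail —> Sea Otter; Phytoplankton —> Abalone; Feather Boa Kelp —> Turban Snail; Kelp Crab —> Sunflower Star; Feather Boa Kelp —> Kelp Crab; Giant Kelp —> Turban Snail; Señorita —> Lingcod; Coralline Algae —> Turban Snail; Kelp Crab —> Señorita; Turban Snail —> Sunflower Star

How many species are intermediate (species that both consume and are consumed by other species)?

Intermediate species (has both prey and predators): Turban Snail, Isopod, Abalone, Kelp Crab, Sunflower Star, Señorita.
Count: 6.

6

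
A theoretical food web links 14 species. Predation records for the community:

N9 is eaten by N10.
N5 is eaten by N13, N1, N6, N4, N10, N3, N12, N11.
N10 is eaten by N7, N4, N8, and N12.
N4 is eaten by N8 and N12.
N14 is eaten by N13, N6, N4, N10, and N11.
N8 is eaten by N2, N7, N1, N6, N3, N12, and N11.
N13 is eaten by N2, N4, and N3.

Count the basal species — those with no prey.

3

Basal species (no prey listed): N9, N5, N14.
Count: 3.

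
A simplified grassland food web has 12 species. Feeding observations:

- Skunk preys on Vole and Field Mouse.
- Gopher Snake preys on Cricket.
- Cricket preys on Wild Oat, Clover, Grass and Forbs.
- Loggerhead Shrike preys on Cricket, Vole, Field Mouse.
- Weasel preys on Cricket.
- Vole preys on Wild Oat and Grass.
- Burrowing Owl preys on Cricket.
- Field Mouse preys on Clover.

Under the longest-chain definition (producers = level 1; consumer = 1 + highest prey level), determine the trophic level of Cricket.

Trophic level 2

Wild Oat is a producer → level 1.
Cricket eats Wild Oat (level 1); other prey at levels: Forbs 1, Clover 1, Grass 1 → level 2.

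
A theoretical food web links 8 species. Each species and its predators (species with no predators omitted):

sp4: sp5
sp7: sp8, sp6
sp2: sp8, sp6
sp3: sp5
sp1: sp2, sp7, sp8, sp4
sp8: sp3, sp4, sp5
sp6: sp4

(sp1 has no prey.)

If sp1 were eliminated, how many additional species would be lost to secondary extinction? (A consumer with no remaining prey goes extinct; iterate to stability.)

7

Remove sp1.
Round 1: sp2 (all prey gone), sp7 (all prey gone) → extinct.
Round 2: sp8 (all prey gone), sp6 (all prey gone) → extinct.
Round 3: sp3 (all prey gone), sp4 (all prey gone) → extinct.
Round 4: sp5 (all prey gone) → extinct.
No further losses. Total secondary extinctions: 7.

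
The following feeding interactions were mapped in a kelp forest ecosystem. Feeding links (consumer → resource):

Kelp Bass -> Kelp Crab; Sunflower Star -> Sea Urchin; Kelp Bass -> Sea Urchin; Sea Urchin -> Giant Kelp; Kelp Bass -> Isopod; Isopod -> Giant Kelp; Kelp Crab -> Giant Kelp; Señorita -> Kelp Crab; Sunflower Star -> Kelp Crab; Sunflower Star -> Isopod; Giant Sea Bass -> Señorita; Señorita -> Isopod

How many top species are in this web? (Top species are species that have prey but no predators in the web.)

Top species (has prey, but nothing eats it): Kelp Bass, Sunflower Star, Giant Sea Bass.
Count: 3.

3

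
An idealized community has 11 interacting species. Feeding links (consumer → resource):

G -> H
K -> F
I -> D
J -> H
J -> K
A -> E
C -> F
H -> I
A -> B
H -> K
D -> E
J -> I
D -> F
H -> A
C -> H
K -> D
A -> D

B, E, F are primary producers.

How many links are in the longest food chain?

One longest chain: E → D → A → H → J.
It has 5 species and 4 links.

4 links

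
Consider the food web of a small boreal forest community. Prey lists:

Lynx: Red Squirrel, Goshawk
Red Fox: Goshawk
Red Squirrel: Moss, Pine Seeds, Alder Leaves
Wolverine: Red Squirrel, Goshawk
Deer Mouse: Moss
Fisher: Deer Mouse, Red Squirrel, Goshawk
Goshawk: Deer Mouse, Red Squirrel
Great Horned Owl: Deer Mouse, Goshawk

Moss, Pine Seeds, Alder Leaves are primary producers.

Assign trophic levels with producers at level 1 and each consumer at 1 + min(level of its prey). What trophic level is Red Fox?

Trophic level 4

Moss is a producer → level 1.
Deer Mouse eats Moss → level 2.
Goshawk eats Deer Mouse → level 3.
Red Fox eats Goshawk → level 4.
No prey of Red Fox is below level 3, so 4 is the minimum.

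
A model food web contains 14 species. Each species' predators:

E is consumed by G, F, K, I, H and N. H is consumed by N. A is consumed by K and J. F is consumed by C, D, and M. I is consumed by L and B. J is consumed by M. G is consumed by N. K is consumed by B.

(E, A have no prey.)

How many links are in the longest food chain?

One longest chain: E → H → N.
It has 3 species and 2 links.

2 links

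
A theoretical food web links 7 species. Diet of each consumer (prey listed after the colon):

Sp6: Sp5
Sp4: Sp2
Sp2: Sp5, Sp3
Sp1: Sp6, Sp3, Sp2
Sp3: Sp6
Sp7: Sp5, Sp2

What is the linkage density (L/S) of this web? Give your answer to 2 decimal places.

L/S = 1.43

There are L = 10 links among S = 7 species.
L/S = 10/7 = 1.4286 ≈ 1.43.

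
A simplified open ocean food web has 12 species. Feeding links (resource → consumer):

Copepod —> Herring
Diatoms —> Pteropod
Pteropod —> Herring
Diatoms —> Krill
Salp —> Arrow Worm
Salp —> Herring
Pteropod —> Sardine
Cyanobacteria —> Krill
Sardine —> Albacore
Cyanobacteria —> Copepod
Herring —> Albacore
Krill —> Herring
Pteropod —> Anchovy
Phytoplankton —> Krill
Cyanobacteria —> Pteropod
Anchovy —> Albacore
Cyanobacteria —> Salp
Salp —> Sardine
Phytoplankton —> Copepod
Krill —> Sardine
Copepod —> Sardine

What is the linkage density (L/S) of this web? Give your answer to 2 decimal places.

There are L = 21 links among S = 12 species.
L/S = 21/12 = 1.7500 ≈ 1.75.

L/S = 1.75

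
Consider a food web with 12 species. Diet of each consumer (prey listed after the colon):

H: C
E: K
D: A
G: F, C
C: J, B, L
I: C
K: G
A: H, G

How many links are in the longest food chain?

One longest chain: J → C → H → A → D.
It has 5 species and 4 links.

4 links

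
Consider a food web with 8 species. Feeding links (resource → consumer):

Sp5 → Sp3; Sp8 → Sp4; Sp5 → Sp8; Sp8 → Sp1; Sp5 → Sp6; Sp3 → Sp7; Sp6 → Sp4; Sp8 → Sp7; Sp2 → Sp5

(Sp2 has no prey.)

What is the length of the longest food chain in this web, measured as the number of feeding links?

One longest chain: Sp2 → Sp5 → Sp3 → Sp7.
It has 4 species and 3 links.

3 links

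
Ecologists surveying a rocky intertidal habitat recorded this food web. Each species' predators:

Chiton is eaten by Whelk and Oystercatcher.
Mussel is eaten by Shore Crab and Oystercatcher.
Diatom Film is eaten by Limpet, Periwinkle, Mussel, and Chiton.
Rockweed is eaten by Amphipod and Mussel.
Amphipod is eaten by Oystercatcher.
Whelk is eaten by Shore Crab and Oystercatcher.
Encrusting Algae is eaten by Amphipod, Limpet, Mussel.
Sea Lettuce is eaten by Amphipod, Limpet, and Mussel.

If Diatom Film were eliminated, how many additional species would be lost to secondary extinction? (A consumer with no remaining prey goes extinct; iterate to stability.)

3

Remove Diatom Film.
Round 1: Periwinkle (all prey gone), Chiton (all prey gone) → extinct.
Round 2: Whelk (all prey gone) → extinct.
No further losses. Total secondary extinctions: 3.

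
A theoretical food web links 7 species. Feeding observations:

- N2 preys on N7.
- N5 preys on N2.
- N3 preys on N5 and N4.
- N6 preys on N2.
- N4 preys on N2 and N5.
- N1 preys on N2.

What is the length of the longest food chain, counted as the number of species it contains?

One longest chain: N7 → N2 → N5 → N4 → N3.
It has 5 species and 4 links.

5 species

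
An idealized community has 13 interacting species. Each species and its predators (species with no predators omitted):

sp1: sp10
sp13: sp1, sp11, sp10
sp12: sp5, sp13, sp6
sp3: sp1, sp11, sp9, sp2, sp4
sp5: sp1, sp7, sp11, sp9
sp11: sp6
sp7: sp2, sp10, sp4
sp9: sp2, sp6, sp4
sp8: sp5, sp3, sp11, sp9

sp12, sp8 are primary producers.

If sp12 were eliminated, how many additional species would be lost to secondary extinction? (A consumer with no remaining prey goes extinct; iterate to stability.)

1

Remove sp12.
Round 1: sp13 (all prey gone) → extinct.
No further losses. Total secondary extinctions: 1.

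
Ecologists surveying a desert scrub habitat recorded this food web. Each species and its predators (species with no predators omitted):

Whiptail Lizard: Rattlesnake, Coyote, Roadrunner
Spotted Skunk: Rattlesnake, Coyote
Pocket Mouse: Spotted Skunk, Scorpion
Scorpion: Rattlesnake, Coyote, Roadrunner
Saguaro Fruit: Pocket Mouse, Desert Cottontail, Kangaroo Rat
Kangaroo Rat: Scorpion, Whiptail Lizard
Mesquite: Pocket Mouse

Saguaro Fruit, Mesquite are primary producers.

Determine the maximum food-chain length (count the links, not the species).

One longest chain: Saguaro Fruit → Pocket Mouse → Spotted Skunk → Rattlesnake.
It has 4 species and 3 links.

3 links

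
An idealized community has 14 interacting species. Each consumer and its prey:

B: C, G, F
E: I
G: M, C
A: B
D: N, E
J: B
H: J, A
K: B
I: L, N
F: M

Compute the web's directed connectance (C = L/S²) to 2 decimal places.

C = 0.08

The web has S = 14 species and L = 16 feeding links.
C = L / S² = 16 / 196 = 0.0816 ≈ 0.08.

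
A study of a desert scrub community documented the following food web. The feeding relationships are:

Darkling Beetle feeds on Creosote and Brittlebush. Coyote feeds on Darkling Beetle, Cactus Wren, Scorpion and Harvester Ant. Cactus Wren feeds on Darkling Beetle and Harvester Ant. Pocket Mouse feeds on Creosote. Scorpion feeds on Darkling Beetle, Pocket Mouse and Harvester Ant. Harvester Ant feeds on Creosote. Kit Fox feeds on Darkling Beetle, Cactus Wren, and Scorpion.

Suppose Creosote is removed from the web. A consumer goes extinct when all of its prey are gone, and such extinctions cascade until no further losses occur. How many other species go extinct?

2

Remove Creosote.
Round 1: Harvester Ant (all prey gone), Pocket Mouse (all prey gone) → extinct.
No further losses. Total secondary extinctions: 2.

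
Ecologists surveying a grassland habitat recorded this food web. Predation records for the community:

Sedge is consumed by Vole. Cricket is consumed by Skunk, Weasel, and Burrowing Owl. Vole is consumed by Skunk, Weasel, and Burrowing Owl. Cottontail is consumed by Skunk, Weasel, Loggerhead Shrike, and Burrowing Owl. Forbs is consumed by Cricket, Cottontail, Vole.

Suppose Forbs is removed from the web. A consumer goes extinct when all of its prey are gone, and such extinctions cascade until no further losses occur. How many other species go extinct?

3

Remove Forbs.
Round 1: Cottontail (all prey gone), Cricket (all prey gone) → extinct.
Round 2: Loggerhead Shrike (all prey gone) → extinct.
No further losses. Total secondary extinctions: 3.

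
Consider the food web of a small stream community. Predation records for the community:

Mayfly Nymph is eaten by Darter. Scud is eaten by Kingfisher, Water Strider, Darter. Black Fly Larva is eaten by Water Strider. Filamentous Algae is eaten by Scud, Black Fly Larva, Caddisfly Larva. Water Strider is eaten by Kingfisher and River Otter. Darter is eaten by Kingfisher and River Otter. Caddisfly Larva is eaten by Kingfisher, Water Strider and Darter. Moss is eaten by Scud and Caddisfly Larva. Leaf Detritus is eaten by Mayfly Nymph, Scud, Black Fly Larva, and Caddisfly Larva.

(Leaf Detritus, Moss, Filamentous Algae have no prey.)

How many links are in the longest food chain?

3 links

One longest chain: Leaf Detritus → Scud → Darter → Kingfisher.
It has 4 species and 3 links.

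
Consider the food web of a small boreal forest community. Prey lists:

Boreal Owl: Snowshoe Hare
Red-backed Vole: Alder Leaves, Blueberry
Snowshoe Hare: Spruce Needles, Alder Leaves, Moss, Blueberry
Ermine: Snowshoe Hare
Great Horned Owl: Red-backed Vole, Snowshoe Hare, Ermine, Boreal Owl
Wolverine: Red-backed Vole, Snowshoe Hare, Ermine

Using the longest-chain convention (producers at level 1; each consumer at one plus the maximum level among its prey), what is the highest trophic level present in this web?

Producers (level 1): Spruce Needles, Alder Leaves, Moss, Blueberry.
Spruce Needles → Snowshoe Hare → Ermine → Wolverine gives Wolverine level 4.
No species has a prey at level 4, so no species reaches level 5.

4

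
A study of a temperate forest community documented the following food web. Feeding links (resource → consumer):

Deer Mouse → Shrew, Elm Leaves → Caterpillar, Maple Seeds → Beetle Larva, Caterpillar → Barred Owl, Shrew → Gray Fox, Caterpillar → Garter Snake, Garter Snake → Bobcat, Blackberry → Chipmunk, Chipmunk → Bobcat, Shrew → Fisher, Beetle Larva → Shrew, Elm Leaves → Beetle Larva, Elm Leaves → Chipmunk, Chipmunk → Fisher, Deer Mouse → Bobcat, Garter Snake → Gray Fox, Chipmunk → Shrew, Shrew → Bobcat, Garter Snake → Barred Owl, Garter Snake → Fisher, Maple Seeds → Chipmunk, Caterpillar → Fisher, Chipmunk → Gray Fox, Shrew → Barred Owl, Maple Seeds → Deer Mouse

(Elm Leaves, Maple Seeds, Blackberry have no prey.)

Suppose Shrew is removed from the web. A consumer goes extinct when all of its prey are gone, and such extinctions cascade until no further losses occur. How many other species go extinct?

0

Remove Shrew.
Every predator of it retains at least one other prey: Fisher still has Chipmunk, Caterpillar, Garter Snake; Barred Owl still has Caterpillar, Garter Snake; Bobcat still has Deer Mouse, Chipmunk, Garter Snake; Gray Fox still has Chipmunk, Garter Snake.
No consumer loses all prey, so no secondary extinctions occur.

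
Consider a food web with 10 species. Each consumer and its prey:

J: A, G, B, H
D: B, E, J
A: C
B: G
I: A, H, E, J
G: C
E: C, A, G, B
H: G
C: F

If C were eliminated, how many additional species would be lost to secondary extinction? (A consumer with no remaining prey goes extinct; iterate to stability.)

8

Remove C.
Round 1: A (all prey gone), G (all prey gone) → extinct.
Round 2: B (all prey gone), H (all prey gone) → extinct.
Round 3: E (all prey gone), J (all prey gone) → extinct.
Round 4: D (all prey gone), I (all prey gone) → extinct.
No further losses. Total secondary extinctions: 8.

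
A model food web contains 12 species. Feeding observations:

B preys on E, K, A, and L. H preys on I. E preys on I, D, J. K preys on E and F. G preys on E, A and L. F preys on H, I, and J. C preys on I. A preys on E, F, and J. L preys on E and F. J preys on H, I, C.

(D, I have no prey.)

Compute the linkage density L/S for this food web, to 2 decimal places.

L/S = 2.08

There are L = 25 links among S = 12 species.
L/S = 25/12 = 2.0833 ≈ 2.08.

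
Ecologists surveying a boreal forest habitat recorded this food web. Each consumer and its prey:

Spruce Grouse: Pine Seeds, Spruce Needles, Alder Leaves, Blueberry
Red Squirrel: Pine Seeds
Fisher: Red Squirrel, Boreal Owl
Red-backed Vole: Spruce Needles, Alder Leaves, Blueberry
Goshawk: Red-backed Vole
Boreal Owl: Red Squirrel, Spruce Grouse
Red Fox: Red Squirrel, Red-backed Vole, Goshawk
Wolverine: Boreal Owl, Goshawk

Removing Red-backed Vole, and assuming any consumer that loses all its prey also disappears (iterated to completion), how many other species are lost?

1

Remove Red-backed Vole.
Round 1: Goshawk (all prey gone) → extinct.
No further losses. Total secondary extinctions: 1.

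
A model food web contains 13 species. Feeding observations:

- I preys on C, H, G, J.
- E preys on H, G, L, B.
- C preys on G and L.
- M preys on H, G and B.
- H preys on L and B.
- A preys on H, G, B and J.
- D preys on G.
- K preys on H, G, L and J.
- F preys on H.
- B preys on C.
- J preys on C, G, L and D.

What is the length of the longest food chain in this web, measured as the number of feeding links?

4 links

One longest chain: L → C → B → H → I.
It has 5 species and 4 links.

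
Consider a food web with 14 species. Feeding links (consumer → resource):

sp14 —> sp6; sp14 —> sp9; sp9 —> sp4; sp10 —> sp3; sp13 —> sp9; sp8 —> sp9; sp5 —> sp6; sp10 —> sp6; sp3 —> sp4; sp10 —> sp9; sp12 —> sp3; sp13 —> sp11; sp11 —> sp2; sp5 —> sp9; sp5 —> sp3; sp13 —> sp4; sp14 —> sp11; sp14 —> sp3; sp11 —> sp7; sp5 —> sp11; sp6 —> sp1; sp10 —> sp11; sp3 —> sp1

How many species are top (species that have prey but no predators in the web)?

Top species (has prey, but nothing eats it): sp10, sp8, sp12, sp13, sp14, sp5.
Count: 6.

6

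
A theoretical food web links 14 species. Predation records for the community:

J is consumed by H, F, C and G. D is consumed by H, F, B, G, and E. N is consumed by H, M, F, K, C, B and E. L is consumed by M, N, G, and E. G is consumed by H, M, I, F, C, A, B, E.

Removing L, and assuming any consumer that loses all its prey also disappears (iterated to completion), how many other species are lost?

2

Remove L.
Round 1: N (all prey gone) → extinct.
Round 2: K (all prey gone) → extinct.
No further losses. Total secondary extinctions: 2.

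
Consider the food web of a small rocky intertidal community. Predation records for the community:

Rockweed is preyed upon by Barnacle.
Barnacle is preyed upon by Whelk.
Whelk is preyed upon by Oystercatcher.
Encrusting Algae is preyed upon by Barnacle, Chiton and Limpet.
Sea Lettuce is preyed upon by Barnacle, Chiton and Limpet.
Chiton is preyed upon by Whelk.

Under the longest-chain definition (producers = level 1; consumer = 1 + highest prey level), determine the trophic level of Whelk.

Encrusting Algae is a producer → level 1.
Barnacle eats Encrusting Algae (level 1); other prey at levels: Sea Lettuce 1, Rockweed 1 → level 2.
Whelk eats Barnacle (level 2); other prey at levels: Chiton 2 → level 3.

Trophic level 3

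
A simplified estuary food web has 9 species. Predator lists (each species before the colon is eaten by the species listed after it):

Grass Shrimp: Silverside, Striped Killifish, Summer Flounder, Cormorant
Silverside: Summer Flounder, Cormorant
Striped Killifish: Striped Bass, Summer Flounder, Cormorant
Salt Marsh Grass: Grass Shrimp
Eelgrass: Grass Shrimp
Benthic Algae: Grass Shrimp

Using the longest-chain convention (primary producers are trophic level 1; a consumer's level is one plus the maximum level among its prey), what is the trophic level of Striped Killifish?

Salt Marsh Grass is a producer → level 1.
Grass Shrimp eats Salt Marsh Grass (level 1); other prey at levels: Benthic Algae 1, Eelgrass 1 → level 2.
Striped Killifish eats Grass Shrimp → level 3.

Trophic level 3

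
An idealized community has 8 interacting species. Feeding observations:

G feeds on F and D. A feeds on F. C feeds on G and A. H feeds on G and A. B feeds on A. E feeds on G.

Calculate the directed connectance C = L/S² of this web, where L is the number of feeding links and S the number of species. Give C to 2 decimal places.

The web has S = 8 species and L = 9 feeding links.
C = L / S² = 9 / 64 = 0.1406 ≈ 0.14.

C = 0.14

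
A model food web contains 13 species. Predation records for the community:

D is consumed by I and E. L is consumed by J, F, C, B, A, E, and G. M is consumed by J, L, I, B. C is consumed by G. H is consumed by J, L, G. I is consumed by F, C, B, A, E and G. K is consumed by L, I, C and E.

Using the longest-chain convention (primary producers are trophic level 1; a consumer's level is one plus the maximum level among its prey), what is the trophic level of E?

Trophic level 3

D is a producer → level 1.
I eats D (level 1); other prey at levels: K 1, M 1 → level 2.
E eats I (level 2); other prey at levels: D 1, K 1, L 2 → level 3.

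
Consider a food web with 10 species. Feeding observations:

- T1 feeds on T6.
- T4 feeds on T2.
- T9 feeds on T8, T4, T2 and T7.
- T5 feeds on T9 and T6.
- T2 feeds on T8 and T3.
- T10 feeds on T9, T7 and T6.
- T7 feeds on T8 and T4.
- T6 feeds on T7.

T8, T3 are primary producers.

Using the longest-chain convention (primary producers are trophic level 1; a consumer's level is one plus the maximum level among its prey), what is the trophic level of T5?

Trophic level 6

T8 is a producer → level 1.
T2 eats T8 (level 1); other prey at levels: T3 1 → level 2.
T4 eats T2 → level 3.
T7 eats T4 (level 3); other prey at levels: T8 1 → level 4.
T6 eats T7 → level 5.
T5 eats T6 (level 5); other prey at levels: T9 5 → level 6.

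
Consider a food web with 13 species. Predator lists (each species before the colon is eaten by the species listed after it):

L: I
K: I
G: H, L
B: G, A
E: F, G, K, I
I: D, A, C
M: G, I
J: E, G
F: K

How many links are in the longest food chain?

5 links

One longest chain: J → E → G → L → I → D.
It has 6 species and 5 links.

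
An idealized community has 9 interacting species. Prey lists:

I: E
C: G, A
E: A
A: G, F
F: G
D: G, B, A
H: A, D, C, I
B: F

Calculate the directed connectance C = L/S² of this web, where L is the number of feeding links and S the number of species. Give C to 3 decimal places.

C = 0.185

The web has S = 9 species and L = 15 feeding links.
C = L / S² = 15 / 81 = 0.1852 ≈ 0.185.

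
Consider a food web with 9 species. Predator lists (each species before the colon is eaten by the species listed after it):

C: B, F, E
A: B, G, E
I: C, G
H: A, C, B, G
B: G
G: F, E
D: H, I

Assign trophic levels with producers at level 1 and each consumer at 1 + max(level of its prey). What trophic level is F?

D is a producer → level 1.
H eats D → level 2.
A eats H → level 3.
B eats A (level 3); other prey at levels: H 2, C 3 → level 4.
G eats B (level 4); other prey at levels: H 2, I 2, A 3 → level 5.
F eats G (level 5); other prey at levels: C 3 → level 6.

Trophic level 6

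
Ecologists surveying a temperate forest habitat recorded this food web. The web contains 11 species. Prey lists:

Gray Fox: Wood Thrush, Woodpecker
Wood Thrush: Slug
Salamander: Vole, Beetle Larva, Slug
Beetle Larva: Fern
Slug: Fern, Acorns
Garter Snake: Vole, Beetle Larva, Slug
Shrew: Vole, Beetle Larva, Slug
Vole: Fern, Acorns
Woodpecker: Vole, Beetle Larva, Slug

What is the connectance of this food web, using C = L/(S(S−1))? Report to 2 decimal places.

C = 0.18

The web has S = 11 species and L = 20 feeding links.
C = L / (S(S−1)) = 20 / 110 = 0.1818 ≈ 0.18.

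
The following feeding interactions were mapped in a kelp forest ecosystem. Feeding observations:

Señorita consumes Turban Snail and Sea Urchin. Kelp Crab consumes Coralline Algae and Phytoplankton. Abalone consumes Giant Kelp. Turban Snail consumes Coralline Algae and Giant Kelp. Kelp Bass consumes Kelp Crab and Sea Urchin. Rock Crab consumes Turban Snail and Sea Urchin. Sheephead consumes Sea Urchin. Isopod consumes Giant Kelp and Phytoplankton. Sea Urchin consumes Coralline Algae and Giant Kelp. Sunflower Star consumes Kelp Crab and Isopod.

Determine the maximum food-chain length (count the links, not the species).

2 links

One longest chain: Giant Kelp → Isopod → Sunflower Star.
It has 3 species and 2 links.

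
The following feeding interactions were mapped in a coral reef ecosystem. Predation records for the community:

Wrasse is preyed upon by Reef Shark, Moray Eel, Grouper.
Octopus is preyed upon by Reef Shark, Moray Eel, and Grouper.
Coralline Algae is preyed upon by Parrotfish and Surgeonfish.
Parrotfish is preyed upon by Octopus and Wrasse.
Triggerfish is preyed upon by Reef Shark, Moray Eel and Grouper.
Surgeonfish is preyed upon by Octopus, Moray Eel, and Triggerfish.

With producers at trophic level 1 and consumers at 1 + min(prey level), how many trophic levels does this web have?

4

Producers (level 1): Coralline Algae.
Following each consumer down to its lowest-level prey: Coralline Algae → Surgeonfish → Octopus → Reef Shark (levels 1 through 4).
All prey of Reef Shark (Octopus 3, Triggerfish 3, Wrasse 3) are at level 3 or above, so Reef Shark is at level 1 + 3 = 4.
Every consumer has at least one prey at level 3 or below, so none exceeds level 4.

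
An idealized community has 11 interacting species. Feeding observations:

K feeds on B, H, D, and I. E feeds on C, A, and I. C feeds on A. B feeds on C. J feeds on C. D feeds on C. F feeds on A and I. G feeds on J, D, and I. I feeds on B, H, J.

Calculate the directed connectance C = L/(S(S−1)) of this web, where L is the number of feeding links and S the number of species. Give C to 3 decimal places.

The web has S = 11 species and L = 19 feeding links.
C = L / (S(S−1)) = 19 / 110 = 0.1727 ≈ 0.173.

C = 0.173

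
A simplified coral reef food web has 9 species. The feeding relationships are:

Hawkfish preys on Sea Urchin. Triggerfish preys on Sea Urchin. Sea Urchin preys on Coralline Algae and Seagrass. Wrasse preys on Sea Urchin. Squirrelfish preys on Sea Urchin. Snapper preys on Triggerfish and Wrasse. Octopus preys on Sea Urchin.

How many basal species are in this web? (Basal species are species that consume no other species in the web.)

Basal species (no prey listed): Coralline Algae, Seagrass.
Count: 2.

2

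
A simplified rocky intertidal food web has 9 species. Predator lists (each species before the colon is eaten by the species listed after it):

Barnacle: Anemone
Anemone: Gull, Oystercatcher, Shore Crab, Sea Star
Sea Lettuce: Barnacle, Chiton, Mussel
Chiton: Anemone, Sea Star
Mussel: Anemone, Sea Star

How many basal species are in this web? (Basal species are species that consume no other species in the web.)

1

Basal species (no prey listed): Sea Lettuce.
Count: 1.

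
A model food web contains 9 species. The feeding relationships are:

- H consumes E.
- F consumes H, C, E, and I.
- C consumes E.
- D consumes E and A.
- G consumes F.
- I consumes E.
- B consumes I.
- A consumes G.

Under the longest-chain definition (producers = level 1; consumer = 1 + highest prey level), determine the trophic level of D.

E is a producer → level 1.
C eats E → level 2.
F eats C (level 2); other prey at levels: E 1, I 2, H 2 → level 3.
G eats F → level 4.
A eats G → level 5.
D eats A (level 5); other prey at levels: E 1 → level 6.

Trophic level 6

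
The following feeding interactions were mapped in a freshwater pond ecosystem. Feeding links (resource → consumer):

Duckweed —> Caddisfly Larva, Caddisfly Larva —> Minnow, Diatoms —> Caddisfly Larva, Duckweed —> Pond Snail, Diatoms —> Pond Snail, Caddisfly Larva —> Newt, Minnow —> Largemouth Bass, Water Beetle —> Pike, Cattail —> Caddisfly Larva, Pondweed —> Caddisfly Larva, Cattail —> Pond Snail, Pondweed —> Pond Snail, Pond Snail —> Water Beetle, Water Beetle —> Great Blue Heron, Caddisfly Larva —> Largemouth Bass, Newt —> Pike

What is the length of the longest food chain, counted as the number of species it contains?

4 species

One longest chain: Duckweed → Caddisfly Larva → Newt → Pike.
It has 4 species and 3 links.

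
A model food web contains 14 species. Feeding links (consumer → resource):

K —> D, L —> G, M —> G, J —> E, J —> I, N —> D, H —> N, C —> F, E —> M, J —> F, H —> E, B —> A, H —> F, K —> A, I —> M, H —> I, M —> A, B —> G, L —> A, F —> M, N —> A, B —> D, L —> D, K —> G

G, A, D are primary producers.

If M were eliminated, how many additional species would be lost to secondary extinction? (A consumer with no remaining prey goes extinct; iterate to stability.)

Remove M.
Round 1: E (all prey gone), I (all prey gone), F (all prey gone) → extinct.
Round 2: J (all prey gone), C (all prey gone) → extinct.
No further losses. Total secondary extinctions: 5.

5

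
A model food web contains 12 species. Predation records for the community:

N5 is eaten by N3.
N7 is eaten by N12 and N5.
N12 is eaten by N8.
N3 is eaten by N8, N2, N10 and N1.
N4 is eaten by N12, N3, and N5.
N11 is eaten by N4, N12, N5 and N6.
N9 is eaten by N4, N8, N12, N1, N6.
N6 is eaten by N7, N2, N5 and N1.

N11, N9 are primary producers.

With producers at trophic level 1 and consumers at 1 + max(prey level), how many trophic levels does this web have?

6

Producers (level 1): N11, N9.
N11 → N6 → N7 → N5 → N3 → N8 gives N8 level 6.
No species has a prey at level 6, so no species reaches level 7.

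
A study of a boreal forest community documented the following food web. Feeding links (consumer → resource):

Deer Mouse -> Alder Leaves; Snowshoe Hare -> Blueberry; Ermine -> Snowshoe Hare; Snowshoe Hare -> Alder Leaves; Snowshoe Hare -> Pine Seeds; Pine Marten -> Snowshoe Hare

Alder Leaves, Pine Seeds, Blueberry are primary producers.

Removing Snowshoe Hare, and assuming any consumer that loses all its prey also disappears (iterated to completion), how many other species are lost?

Remove Snowshoe Hare.
Round 1: Ermine (all prey gone), Pine Marten (all prey gone) → extinct.
No further losses. Total secondary extinctions: 2.

2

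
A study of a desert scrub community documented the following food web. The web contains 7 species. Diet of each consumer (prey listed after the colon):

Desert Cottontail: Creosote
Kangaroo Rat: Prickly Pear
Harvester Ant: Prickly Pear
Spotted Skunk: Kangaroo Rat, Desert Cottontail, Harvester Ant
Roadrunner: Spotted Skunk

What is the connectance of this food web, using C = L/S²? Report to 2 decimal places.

The web has S = 7 species and L = 7 feeding links.
C = L / S² = 7 / 49 = 0.1429 ≈ 0.14.

C = 0.14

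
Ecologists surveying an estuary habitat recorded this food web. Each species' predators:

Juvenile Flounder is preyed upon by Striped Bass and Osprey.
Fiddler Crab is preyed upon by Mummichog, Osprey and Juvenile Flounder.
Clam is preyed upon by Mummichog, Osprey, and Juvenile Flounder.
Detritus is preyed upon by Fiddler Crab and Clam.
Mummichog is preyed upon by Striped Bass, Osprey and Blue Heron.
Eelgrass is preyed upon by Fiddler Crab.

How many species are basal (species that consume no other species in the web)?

Basal species (no prey listed): Eelgrass, Detritus.
Count: 2.

2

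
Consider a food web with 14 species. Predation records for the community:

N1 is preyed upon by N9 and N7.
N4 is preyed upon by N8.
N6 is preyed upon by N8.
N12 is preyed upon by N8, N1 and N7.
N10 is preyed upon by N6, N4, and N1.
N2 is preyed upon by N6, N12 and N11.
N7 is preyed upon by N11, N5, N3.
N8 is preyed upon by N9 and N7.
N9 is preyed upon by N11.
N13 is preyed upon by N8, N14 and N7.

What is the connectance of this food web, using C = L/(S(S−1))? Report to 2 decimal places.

The web has S = 14 species and L = 22 feeding links.
C = L / (S(S−1)) = 22 / 182 = 0.1209 ≈ 0.12.

C = 0.12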